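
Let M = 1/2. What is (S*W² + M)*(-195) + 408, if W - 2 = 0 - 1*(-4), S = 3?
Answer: -41499/2 ≈ -20750.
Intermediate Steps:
M = ½ ≈ 0.50000
W = 6 (W = 2 + (0 - 1*(-4)) = 2 + (0 + 4) = 2 + 4 = 6)
(S*W² + M)*(-195) + 408 = (3*6² + ½)*(-195) + 408 = (3*36 + ½)*(-195) + 408 = (108 + ½)*(-195) + 408 = (217/2)*(-195) + 408 = -42315/2 + 408 = -41499/2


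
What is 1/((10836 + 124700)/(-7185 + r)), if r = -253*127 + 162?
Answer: -19577/67768 ≈ -0.28888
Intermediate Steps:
r = -31969 (r = -32131 + 162 = -31969)
1/((10836 + 124700)/(-7185 + r)) = 1/((10836 + 124700)/(-7185 - 31969)) = 1/(135536/(-39154)) = 1/(135536*(-1/39154)) = 1/(-67768/19577) = -19577/67768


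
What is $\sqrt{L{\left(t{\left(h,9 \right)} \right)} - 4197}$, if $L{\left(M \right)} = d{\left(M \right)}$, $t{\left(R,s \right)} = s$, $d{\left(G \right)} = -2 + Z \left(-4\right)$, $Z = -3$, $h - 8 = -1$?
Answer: $i \sqrt{4187} \approx 64.707 i$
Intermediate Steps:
$h = 7$ ($h = 8 - 1 = 7$)
$d{\left(G \right)} = 10$ ($d{\left(G \right)} = -2 - -12 = -2 + 12 = 10$)
$L{\left(M \right)} = 10$
$\sqrt{L{\left(t{\left(h,9 \right)} \right)} - 4197} = \sqrt{10 - 4197} = \sqrt{-4187} = i \sqrt{4187}$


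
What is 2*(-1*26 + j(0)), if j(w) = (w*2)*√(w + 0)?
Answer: -52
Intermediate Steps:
j(w) = 2*w^(3/2) (j(w) = (2*w)*√w = 2*w^(3/2))
2*(-1*26 + j(0)) = 2*(-1*26 + 2*0^(3/2)) = 2*(-26 + 2*0) = 2*(-26 + 0) = 2*(-26) = -52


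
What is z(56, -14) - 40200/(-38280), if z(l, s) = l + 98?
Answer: 49461/319 ≈ 155.05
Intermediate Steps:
z(l, s) = 98 + l
z(56, -14) - 40200/(-38280) = (98 + 56) - 40200/(-38280) = 154 - 40200*(-1)/38280 = 154 - 1*(-335/319) = 154 + 335/319 = 49461/319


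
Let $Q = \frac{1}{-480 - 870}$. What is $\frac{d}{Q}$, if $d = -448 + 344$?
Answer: $140400$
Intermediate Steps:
$d = -104$
$Q = - \frac{1}{1350}$ ($Q = \frac{1}{-1350} = - \frac{1}{1350} \approx -0.00074074$)
$\frac{d}{Q} = - \frac{104}{- \frac{1}{1350}} = \left(-104\right) \left(-1350\right) = 140400$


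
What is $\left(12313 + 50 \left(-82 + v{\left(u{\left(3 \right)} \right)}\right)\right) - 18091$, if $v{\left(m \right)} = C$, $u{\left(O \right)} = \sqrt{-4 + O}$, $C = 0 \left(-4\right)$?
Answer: $-9878$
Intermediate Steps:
$C = 0$
$v{\left(m \right)} = 0$
$\left(12313 + 50 \left(-82 + v{\left(u{\left(3 \right)} \right)}\right)\right) - 18091 = \left(12313 + 50 \left(-82 + 0\right)\right) - 18091 = \left(12313 + 50 \left(-82\right)\right) - 18091 = \left(12313 - 4100\right) - 18091 = 8213 - 18091 = -9878$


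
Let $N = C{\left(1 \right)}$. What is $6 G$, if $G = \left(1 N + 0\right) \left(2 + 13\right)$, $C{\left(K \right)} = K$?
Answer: $90$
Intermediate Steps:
$N = 1$
$G = 15$ ($G = \left(1 \cdot 1 + 0\right) \left(2 + 13\right) = \left(1 + 0\right) 15 = 1 \cdot 15 = 15$)
$6 G = 6 \cdot 15 = 90$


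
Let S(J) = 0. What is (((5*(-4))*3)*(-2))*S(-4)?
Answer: 0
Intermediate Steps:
(((5*(-4))*3)*(-2))*S(-4) = (((5*(-4))*3)*(-2))*0 = (-20*3*(-2))*0 = -60*(-2)*0 = 120*0 = 0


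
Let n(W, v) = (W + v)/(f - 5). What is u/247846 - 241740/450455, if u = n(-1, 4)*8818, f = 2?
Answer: -6388640423/11164346993 ≈ -0.57224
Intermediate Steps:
n(W, v) = -W/3 - v/3 (n(W, v) = (W + v)/(2 - 5) = (W + v)/(-3) = (W + v)*(-⅓) = -W/3 - v/3)
u = -8818 (u = (-⅓*(-1) - ⅓*4)*8818 = (⅓ - 4/3)*8818 = -1*8818 = -8818)
u/247846 - 241740/450455 = -8818/247846 - 241740/450455 = -8818*1/247846 - 241740*1/450455 = -4409/123923 - 48348/90091 = -6388640423/11164346993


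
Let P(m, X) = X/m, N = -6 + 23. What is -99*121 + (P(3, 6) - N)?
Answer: -11994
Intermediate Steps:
N = 17
-99*121 + (P(3, 6) - N) = -99*121 + (6/3 - 1*17) = -11979 + (6*(1/3) - 17) = -11979 + (2 - 17) = -11979 - 15 = -11994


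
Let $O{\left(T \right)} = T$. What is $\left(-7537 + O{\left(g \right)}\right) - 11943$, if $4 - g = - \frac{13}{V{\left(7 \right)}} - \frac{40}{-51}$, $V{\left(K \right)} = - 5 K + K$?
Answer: $- \frac{27813511}{1428} \approx -19477.0$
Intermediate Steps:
$V{\left(K \right)} = - 4 K$
$g = \frac{3929}{1428}$ ($g = 4 - \left(- \frac{13}{\left(-4\right) 7} - \frac{40}{-51}\right) = 4 - \left(- \frac{13}{-28} - - \frac{40}{51}\right) = 4 - \left(\left(-13\right) \left(- \frac{1}{28}\right) + \frac{40}{51}\right) = 4 - \left(\frac{13}{28} + \frac{40}{51}\right) = 4 - \frac{1783}{1428} = \frac{3929}{1428} \approx 2.7514$)
$\left(-7537 + O{\left(g \right)}\right) - 11943 = \left(-7537 + \frac{3929}{1428}\right) - 11943 = - \frac{10758907}{1428} - 11943 = - \frac{27813511}{1428}$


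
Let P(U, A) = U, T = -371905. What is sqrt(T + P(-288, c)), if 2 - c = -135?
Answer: I*sqrt(372193) ≈ 610.08*I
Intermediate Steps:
c = 137 (c = 2 - 1*(-135) = 2 + 135 = 137)
sqrt(T + P(-288, c)) = sqrt(-371905 - 288) = sqrt(-372193) = I*sqrt(372193)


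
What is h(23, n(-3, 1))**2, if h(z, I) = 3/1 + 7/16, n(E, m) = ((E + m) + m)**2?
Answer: 3025/256 ≈ 11.816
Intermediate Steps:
n(E, m) = (E + 2*m)**2
h(z, I) = 55/16 (h(z, I) = 3*1 + 7*(1/16) = 3 + 7/16 = 55/16)
h(23, n(-3, 1))**2 = (55/16)**2 = 3025/256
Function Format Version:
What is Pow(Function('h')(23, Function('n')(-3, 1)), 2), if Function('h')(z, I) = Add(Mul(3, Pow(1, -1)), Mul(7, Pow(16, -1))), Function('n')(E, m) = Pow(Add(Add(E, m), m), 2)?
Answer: Rational(3025, 256) ≈ 11.816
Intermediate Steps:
Function('n')(E, m) = Pow(Add(E, Mul(2, m)), 2)
Function('h')(z, I) = Rational(55, 16) (Function('h')(z, I) = Add(Mul(3, 1), Mul(7, Rational(1, 16))) = Add(3, Rational(7, 16)) = Rational(55, 16))
Pow(Function('h')(23, Function('n')(-3, 1)), 2) = Pow(Rational(55, 16), 2) = Rational(3025, 256)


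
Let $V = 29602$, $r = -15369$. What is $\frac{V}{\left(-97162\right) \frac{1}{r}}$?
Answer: $\frac{227476569}{48581} \approx 4682.4$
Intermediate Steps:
$\frac{V}{\left(-97162\right) \frac{1}{r}} = \frac{29602}{\left(-97162\right) \frac{1}{-15369}} = \frac{29602}{\left(-97162\right) \left(- \frac{1}{15369}\right)} = \frac{29602}{\frac{97162}{15369}} = 29602 \cdot \frac{15369}{97162} = \frac{227476569}{48581}$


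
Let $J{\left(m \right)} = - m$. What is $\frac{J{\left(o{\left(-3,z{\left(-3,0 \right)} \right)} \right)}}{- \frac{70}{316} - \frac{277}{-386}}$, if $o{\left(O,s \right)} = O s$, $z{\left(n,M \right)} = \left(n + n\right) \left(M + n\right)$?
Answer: $\frac{411669}{3782} \approx 108.85$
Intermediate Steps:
$z{\left(n,M \right)} = 2 n \left(M + n\right)$
$\frac{J{\left(o{\left(-3,z{\left(-3,0 \right)} \right)} \right)}}{- \frac{70}{316} - \frac{277}{-386}} = \frac{\left(-1\right) \left(- 3 \cdot 2 \left(-3\right) \left(0 - 3\right)\right)}{- \frac{70}{316} - \frac{277}{-386}} = \frac{\left(-1\right) \left(- 3 \cdot 2 \left(-3\right) \left(-3\right)\right)}{\left(-70\right) \frac{1}{316} - - \frac{277}{386}} = \frac{\left(-1\right) \left(\left(-3\right) 18\right)}{- \frac{35}{158} + \frac{277}{386}} = \frac{\left(-1\right) \left(-54\right)}{\frac{7564}{15247}} = 54 \cdot \frac{15247}{7564} = \frac{411669}{3782}$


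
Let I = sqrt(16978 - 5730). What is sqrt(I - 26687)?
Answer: sqrt(-26687 + 4*sqrt(703)) ≈ 163.04*I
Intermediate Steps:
I = 4*sqrt(703) (I = sqrt(11248) = 4*sqrt(703) ≈ 106.06)
sqrt(I - 26687) = sqrt(4*sqrt(703) - 26687) = sqrt(-26687 + 4*sqrt(703))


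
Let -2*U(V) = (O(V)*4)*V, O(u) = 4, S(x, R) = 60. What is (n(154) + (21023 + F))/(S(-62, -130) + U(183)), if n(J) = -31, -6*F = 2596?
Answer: -30839/2106 ≈ -14.643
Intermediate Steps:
F = -1298/3 (F = -1/6*2596 = -1298/3 ≈ -432.67)
U(V) = -8*V (U(V) = -4*4*V/2 = -8*V)
(n(154) + (21023 + F))/(S(-62, -130) + U(183)) = (-31 + (21023 - 1298/3))/(60 - 8*183) = (-31 + 61771/3)/(60 - 1464) = (61678/3)/(-1404) = (61678/3)*(-1/1404) = -30839/2106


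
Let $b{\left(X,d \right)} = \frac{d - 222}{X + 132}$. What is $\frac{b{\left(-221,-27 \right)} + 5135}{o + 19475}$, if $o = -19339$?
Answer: $\frac{57158}{1513} \approx 37.778$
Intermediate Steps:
$b{\left(X,d \right)} = \frac{-222 + d}{132 + X}$
$\frac{b{\left(-221,-27 \right)} + 5135}{o + 19475} = \frac{\frac{-222 - 27}{132 - 221} + 5135}{-19339 + 19475} = \frac{\frac{1}{-89} \left(-249\right) + 5135}{136} = \left(\left(- \frac{1}{89}\right) \left(-249\right) + 5135\right) \frac{1}{136} = \left(\frac{249}{89} + 5135\right) \frac{1}{136} = \frac{457264}{89} \cdot \frac{1}{136} = \frac{57158}{1513}$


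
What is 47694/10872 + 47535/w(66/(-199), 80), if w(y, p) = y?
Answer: -2856670991/19932 ≈ -1.4332e+5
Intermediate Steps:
47694/10872 + 47535/w(66/(-199), 80) = 47694/10872 + 47535/((66/(-199))) = 47694*(1/10872) + 47535/((66*(-1/199))) = 7949/1812 + 47535/(-66/199) = 7949/1812 + 47535*(-199/66) = 7949/1812 - 3153155/22 = -2856670991/19932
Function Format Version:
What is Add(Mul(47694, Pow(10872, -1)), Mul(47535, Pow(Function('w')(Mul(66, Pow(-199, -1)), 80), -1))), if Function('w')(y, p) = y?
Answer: Rational(-2856670991, 19932) ≈ -1.4332e+5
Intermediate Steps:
Add(Mul(47694, Pow(10872, -1)), Mul(47535, Pow(Function('w')(Mul(66, Pow(-199, -1)), 80), -1))) = Add(Mul(47694, Pow(10872, -1)), Mul(47535, Pow(Mul(66, Pow(-199, -1)), -1))) = Add(Mul(47694, Rational(1, 10872)), Mul(47535, Pow(Mul(66, Rational(-1, 199)), -1))) = Add(Rational(7949, 1812), Mul(47535, Pow(Rational(-66, 199), -1))) = Add(Rational(7949, 1812), Mul(47535, Rational(-199, 66))) = Add(Rational(7949, 1812), Rational(-3153155, 22)) = Rational(-2856670991, 19932)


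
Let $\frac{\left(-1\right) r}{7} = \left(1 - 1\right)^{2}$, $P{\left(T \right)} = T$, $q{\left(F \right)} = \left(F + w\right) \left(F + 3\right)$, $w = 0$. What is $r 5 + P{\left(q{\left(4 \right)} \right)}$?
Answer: $28$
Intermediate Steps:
$q{\left(F \right)} = F \left(3 + F\right)$ ($q{\left(F \right)} = \left(F + 0\right) \left(F + 3\right) = F \left(3 + F\right)$)
$r = 0$ ($r = - 7 \left(1 - 1\right)^{2} = - 7 \cdot 0^{2} = \left(-7\right) 0 = 0$)
$r 5 + P{\left(q{\left(4 \right)} \right)} = 0 \cdot 5 + 4 \left(3 + 4\right) = 0 + 4 \cdot 7 = 0 + 28 = 28$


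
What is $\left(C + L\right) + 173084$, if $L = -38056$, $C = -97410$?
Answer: $37618$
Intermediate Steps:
$\left(C + L\right) + 173084 = \left(-97410 - 38056\right) + 173084 = -135466 + 173084 = 37618$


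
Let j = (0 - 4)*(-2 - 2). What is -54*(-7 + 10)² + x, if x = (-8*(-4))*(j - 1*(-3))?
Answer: 122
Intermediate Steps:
j = 16 (j = -4*(-4) = 16)
x = 608 (x = (-8*(-4))*(16 - 1*(-3)) = 32*(16 + 3) = 32*19 = 608)
-54*(-7 + 10)² + x = -54*(-7 + 10)² + 608 = -54*3² + 608 = -54*9 + 608 = -486 + 608 = 122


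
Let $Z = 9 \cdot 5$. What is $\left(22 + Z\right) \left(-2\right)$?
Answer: $-134$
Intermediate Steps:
$Z = 45$
$\left(22 + Z\right) \left(-2\right) = \left(22 + 45\right) \left(-2\right) = 67 \left(-2\right) = -134$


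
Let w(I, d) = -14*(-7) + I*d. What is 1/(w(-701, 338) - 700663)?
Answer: -1/937503 ≈ -1.0667e-6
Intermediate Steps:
w(I, d) = 98 + I*d
1/(w(-701, 338) - 700663) = 1/((98 - 701*338) - 700663) = 1/((98 - 236938) - 700663) = 1/(-236840 - 700663) = 1/(-937503) = -1/937503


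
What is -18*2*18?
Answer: -648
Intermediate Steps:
-18*2*18 = -36*18 = -648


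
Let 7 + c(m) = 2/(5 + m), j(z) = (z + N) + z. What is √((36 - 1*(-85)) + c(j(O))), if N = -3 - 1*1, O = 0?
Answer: 2*√29 ≈ 10.770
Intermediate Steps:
N = -4 (N = -3 - 1 = -4)
j(z) = -4 + 2*z (j(z) = (z - 4) + z = (-4 + z) + z = -4 + 2*z)
c(m) = -7 + 2/(5 + m)
√((36 - 1*(-85)) + c(j(O))) = √((36 - 1*(-85)) + (-33 - 7*(-4 + 2*0))/(5 + (-4 + 2*0))) = √((36 + 85) + (-33 - 7*(-4 + 0))/(5 + (-4 + 0))) = √(121 + (-33 - 7*(-4))/(5 - 4)) = √(121 + (-33 + 28)/1) = √(121 + 1*(-5)) = √(121 - 5) = √116 = 2*√29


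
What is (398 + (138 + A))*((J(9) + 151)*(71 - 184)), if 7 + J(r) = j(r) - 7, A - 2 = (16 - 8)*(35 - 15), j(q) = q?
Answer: -11515604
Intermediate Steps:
A = 162 (A = 2 + (16 - 8)*(35 - 15) = 2 + 8*20 = 2 + 160 = 162)
J(r) = -14 + r (J(r) = -7 + (r - 7) = -7 + (-7 + r) = -14 + r)
(398 + (138 + A))*((J(9) + 151)*(71 - 184)) = (398 + (138 + 162))*(((-14 + 9) + 151)*(71 - 184)) = (398 + 300)*((-5 + 151)*(-113)) = 698*(146*(-113)) = 698*(-16498) = -11515604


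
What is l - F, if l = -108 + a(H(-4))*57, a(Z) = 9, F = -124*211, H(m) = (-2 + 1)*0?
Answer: 26569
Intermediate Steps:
H(m) = 0 (H(m) = -1*0 = 0)
F = -26164
l = 405 (l = -108 + 9*57 = -108 + 513 = 405)
l - F = 405 - 1*(-26164) = 405 + 26164 = 26569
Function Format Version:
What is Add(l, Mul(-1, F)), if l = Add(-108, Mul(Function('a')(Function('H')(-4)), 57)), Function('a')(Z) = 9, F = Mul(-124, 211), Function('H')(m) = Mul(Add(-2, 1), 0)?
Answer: 26569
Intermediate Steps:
Function('H')(m) = 0 (Function('H')(m) = Mul(-1, 0) = 0)
F = -26164
l = 405 (l = Add(-108, Mul(9, 57)) = Add(-108, 513) = 405)
Add(l, Mul(-1, F)) = Add(405, Mul(-1, -26164)) = Add(405, 26164) = 26569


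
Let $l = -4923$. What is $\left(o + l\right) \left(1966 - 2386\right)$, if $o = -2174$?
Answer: $2980740$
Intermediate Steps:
$\left(o + l\right) \left(1966 - 2386\right) = \left(-2174 - 4923\right) \left(1966 - 2386\right) = \left(-7097\right) \left(-420\right) = 2980740$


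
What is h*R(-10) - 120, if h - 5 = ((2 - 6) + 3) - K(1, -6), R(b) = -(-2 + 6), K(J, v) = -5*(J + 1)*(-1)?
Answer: -96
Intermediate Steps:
K(J, v) = 5 + 5*J (K(J, v) = -5*(1 + J)*(-1) = (-5 - 5*J)*(-1) = 5 + 5*J)
R(b) = -4 (R(b) = -1*4 = -4)
h = -6 (h = 5 + (((2 - 6) + 3) - (5 + 5*1)) = 5 + ((-4 + 3) - (5 + 5)) = 5 + (-1 - 1*10) = 5 + (-1 - 10) = 5 - 11 = -6)
h*R(-10) - 120 = -6*(-4) - 120 = 24 - 120 = -96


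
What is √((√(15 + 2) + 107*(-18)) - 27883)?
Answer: √(-29809 + √17) ≈ 172.64*I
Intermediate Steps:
√((√(15 + 2) + 107*(-18)) - 27883) = √((√17 - 1926) - 27883) = √((-1926 + √17) - 27883) = √(-29809 + √17)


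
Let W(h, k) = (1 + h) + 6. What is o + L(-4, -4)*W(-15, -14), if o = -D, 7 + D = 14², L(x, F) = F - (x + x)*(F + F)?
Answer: 355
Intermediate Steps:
W(h, k) = 7 + h
L(x, F) = F - 4*F*x (L(x, F) = F - 2*x*2*F = F - 4*F*x)
D = 189 (D = -7 + 14² = -7 + 196 = 189)
o = -189 (o = -1*189 = -189)
o + L(-4, -4)*W(-15, -14) = -189 + (-4*(1 - 4*(-4)))*(7 - 15) = -189 - 4*(1 + 16)*(-8) = -189 - 4*17*(-8) = -189 - 68*(-8) = -189 + 544 = 355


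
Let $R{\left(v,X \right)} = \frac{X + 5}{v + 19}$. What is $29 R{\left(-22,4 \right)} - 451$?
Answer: $-538$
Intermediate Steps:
$R{\left(v,X \right)} = \frac{5 + X}{19 + v}$
$29 R{\left(-22,4 \right)} - 451 = 29 \frac{5 + 4}{19 - 22} - 451 = 29 \frac{1}{-3} \cdot 9 - 451 = 29 \left(\left(- \frac{1}{3}\right) 9\right) - 451 = 29 \left(-3\right) - 451 = -87 - 451 = -538$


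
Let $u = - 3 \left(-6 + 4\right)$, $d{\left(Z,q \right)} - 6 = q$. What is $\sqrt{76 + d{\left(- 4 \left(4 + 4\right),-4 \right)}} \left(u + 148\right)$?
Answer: $154 \sqrt{78} \approx 1360.1$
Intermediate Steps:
$d{\left(Z,q \right)} = 6 + q$
$u = 6$ ($u = \left(-3\right) \left(-2\right) = 6$)
$\sqrt{76 + d{\left(- 4 \left(4 + 4\right),-4 \right)}} \left(u + 148\right) = \sqrt{76 + \left(6 - 4\right)} \left(6 + 148\right) = \sqrt{76 + 2} \cdot 154 = \sqrt{78} \cdot 154 = 154 \sqrt{78}$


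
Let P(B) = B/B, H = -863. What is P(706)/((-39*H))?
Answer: 1/33657 ≈ 2.9711e-5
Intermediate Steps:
P(B) = 1
P(706)/((-39*H)) = 1/(-39*(-863)) = 1/33657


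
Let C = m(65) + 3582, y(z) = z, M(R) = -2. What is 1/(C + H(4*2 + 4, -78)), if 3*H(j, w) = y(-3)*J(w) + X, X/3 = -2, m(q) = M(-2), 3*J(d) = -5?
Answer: 3/10739 ≈ 0.00027936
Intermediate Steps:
J(d) = -5/3 (J(d) = (1/3)*(-5) = -5/3)
m(q) = -2
X = -6 (X = 3*(-2) = -6)
C = 3580 (C = -2 + 3582 = 3580)
H(j, w) = -1/3 (H(j, w) = (-3*(-5/3) - 6)/3 = (5 - 6)/3 = (1/3)*(-1) = -1/3)
1/(C + H(4*2 + 4, -78)) = 1/(3580 - 1/3) = 1/(10739/3) = 3/10739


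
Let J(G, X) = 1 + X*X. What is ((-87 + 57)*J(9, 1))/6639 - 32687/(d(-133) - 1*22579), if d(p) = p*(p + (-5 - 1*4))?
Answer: 72262471/8172609 ≈ 8.8420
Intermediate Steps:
d(p) = p*(-9 + p) (d(p) = p*(p + (-5 - 4)) = p*(p - 9) = p*(-9 + p))
J(G, X) = 1 + X**2
((-87 + 57)*J(9, 1))/6639 - 32687/(d(-133) - 1*22579) = ((-87 + 57)*(1 + 1**2))/6639 - 32687/(-133*(-9 - 133) - 1*22579) = -30*(1 + 1)*(1/6639) - 32687/(-133*(-142) - 22579) = -30*2*(1/6639) - 32687/(18886 - 22579) = -60*1/6639 - 32687/(-3693) = -20/2213 - 32687*(-1/3693) = -20/2213 + 32687/3693 = 72262471/8172609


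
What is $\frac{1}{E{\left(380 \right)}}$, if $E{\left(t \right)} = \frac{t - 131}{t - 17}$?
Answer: $\frac{121}{83} \approx 1.4578$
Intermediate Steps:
$E{\left(t \right)} = \frac{-131 + t}{-17 + t}$
$\frac{1}{E{\left(380 \right)}} = \frac{1}{\frac{1}{-17 + 380} \left(-131 + 380\right)} = \frac{1}{\frac{1}{363} \cdot 249} = \frac{1}{\frac{83}{121}} = \frac{121}{83}$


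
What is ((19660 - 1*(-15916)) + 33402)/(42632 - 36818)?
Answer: 34489/2907 ≈ 11.864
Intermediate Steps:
((19660 - 1*(-15916)) + 33402)/(42632 - 36818) = ((19660 + 15916) + 33402)/5814 = (35576 + 33402)*(1/5814) = 68978*(1/5814) = 34489/2907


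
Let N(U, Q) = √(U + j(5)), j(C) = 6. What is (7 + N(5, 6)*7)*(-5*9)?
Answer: -315 - 315*√11 ≈ -1359.7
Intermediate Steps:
N(U, Q) = √(6 + U) (N(U, Q) = √(U + 6) = √(6 + U))
(7 + N(5, 6)*7)*(-5*9) = (7 + √(6 + 5)*7)*(-5*9) = (7 + √11*7)*(-45) = (7 + 7*√11)*(-45) = -315 - 315*√11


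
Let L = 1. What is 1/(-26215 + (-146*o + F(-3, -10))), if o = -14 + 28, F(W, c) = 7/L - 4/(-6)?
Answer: -3/84754 ≈ -3.5397e-5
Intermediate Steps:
F(W, c) = 23/3 (F(W, c) = 7/1 - 4/(-6) = 7*1 - 4*(-1/6) = 7 + 2/3 = 23/3)
o = 14
1/(-26215 + (-146*o + F(-3, -10))) = 1/(-26215 + (-146*14 + 23/3)) = 1/(-26215 + (-2044 + 23/3)) = 1/(-26215 - 6109/3) = 1/(-84754/3) = -3/84754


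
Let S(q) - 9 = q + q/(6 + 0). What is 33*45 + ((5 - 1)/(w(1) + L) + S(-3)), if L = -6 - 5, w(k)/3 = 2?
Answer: 14897/10 ≈ 1489.7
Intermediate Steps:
w(k) = 6 (w(k) = 3*2 = 6)
L = -11
S(q) = 9 + 7*q/6 (S(q) = 9 + (q + q/(6 + 0)) = 9 + (q + q/6) = 9 + 7*q/6)
33*45 + ((5 - 1)/(w(1) + L) + S(-3)) = 33*45 + ((5 - 1)/(6 - 11) + (9 + (7/6)*(-3))) = 1485 + (4/(-5) + (9 - 7/2)) = 1485 + (4*(-1/5) + 11/2) = 1485 + (-4/5 + 11/2) = 1485 + 47/10 = 14897/10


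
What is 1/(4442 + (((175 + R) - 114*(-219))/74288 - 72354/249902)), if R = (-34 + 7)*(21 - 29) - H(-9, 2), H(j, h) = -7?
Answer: 2320589972/10308181090671 ≈ 0.00022512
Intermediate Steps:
R = 223 (R = (-34 + 7)*(21 - 29) - 1*(-7) = -27*(-8) + 7 = 216 + 7 = 223)
1/(4442 + (((175 + R) - 114*(-219))/74288 - 72354/249902)) = 1/(4442 + (((175 + 223) - 114*(-219))/74288 - 72354/249902)) = 1/(4442 + ((398 + 24966)*(1/74288) - 72354*1/249902)) = 1/(4442 + (25364*(1/74288) - 36177/124951)) = 1/(4442 + (6341/18572 - 36177/124951)) = 1/(4442 + 120435047/2320589972) = 1/(10308181090671/2320589972) = 2320589972/10308181090671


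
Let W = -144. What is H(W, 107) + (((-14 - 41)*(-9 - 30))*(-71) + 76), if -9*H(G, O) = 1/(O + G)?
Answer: -50688926/333 ≈ -1.5222e+5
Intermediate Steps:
H(G, O) = -1/(9*(G + O)) (H(G, O) = -1/(9*(O + G)) = -1/(9*(G + O)))
H(W, 107) + (((-14 - 41)*(-9 - 30))*(-71) + 76) = -1/(9*(-144) + 9*107) + (((-14 - 41)*(-9 - 30))*(-71) + 76) = -1/(-1296 + 963) + (-55*(-39)*(-71) + 76) = -1/(-333) + (2145*(-71) + 76) = -1*(-1/333) + (-152295 + 76) = 1/333 - 152219 = -50688926/333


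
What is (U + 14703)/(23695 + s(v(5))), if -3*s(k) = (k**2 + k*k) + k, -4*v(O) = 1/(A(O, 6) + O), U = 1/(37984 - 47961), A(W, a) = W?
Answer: 352060392000/567372225563 ≈ 0.62051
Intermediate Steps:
U = -1/9977 (U = 1/(-9977) = -1/9977 ≈ -0.00010023)
v(O) = -1/(8*O) (v(O) = -1/(4*(O + O)) = -1/(2*O)/4 = -1/(8*O))
s(k) = -2*k**2/3 - k/3 (s(k) = -((k**2 + k*k) + k)/3 = -((k**2 + k**2) + k)/3 = -(2*k**2 + k)/3 = -(k + 2*k**2)/3 = -2*k**2/3 - k/3)
(U + 14703)/(23695 + s(v(5))) = (-1/9977 + 14703)/(23695 - (-1/8/5)*(1 + 2*(-1/8/5))/3) = 146691830/(9977*(23695 - (-1/8*1/5)*(1 + 2*(-1/8*1/5))/3)) = 146691830/(9977*(23695 - 1/3*(-1/40)*(1 + 2*(-1/40)))) = 146691830/(9977*(23695 - 1/3*(-1/40)*(1 - 1/20))) = 146691830/(9977*(23695 - 1/3*(-1/40)*19/20)) = 146691830/(9977*(23695 + 19/2400)) = 146691830/(9977*(56868019/2400)) = (146691830/9977)*(2400/56868019) = 352060392000/567372225563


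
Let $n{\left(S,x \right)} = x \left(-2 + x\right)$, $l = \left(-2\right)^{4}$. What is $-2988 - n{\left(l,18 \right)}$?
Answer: $-3276$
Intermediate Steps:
$l = 16$
$-2988 - n{\left(l,18 \right)} = -2988 - 18 \left(-2 + 18\right) = -2988 - 18 \cdot 16 = -2988 - 288 = -3276$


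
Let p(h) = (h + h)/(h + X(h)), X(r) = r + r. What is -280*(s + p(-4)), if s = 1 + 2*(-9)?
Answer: 13720/3 ≈ 4573.3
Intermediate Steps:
X(r) = 2*r
p(h) = ⅔ (p(h) = (h + h)/(h + 2*h) = (2*h)/((3*h)) = (2*h)*(1/(3*h)) = ⅔)
s = -17 (s = 1 - 18 = -17)
-280*(s + p(-4)) = -280*(-17 + ⅔) = -280*(-49/3) = 13720/3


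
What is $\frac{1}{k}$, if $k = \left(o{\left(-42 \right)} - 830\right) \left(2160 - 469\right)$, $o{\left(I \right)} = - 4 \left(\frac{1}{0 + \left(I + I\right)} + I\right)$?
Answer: $- \frac{21}{23506591} \approx -8.9337 \cdot 10^{-7}$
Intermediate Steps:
$o{\left(I \right)} = - 4 I - \frac{2}{I}$ ($o{\left(I \right)} = - 4 \left(\frac{1}{0 + 2 I} + I\right) = - 4 \left(\frac{1}{2 I} + I\right) = - 4 \left(I + \frac{1}{2 I}\right) = - 4 I - \frac{2}{I}$)
$k = - \frac{23506591}{21}$ ($k = \left(\left(\left(-4\right) \left(-42\right) - \frac{2}{-42}\right) - 830\right) \left(2160 - 469\right) = \left(\left(168 - - \frac{1}{21}\right) - 830\right) \left(2160 + \left(-1752 + 1283\right)\right) = \left(\left(168 + \frac{1}{21}\right) - 830\right) \left(2160 - 469\right) = \left(\frac{3529}{21} - 830\right) 1691 = \left(- \frac{13901}{21}\right) 1691 = - \frac{23506591}{21} \approx -1.1194 \cdot 10^{6}$)
$\frac{1}{k} = \frac{1}{- \frac{23506591}{21}} = - \frac{21}{23506591}$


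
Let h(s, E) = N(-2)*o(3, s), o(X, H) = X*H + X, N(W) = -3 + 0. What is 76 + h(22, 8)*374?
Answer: -77342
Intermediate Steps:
N(W) = -3
o(X, H) = X + H*X (o(X, H) = H*X + X = X + H*X)
h(s, E) = -9 - 9*s (h(s, E) = -9*(1 + s) = -3*(3 + 3*s) = -9 - 9*s)
76 + h(22, 8)*374 = 76 + (-9 - 9*22)*374 = 76 + (-9 - 198)*374 = 76 - 207*374 = 76 - 77418 = -77342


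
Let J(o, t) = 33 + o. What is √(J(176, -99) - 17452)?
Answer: I*√17243 ≈ 131.31*I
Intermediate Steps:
√(J(176, -99) - 17452) = √((33 + 176) - 17452) = √(209 - 17452) = √(-17243) = I*√17243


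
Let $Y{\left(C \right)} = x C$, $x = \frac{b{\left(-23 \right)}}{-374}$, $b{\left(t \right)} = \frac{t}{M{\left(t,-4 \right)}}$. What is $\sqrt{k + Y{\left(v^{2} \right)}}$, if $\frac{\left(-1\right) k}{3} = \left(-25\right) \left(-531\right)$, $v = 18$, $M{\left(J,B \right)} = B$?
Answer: $\frac{3 i \sqrt{619028718}}{374} \approx 199.57 i$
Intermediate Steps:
$k = -39825$ ($k = - 3 \left(\left(-25\right) \left(-531\right)\right) = \left(-3\right) 13275 = -39825$)
$b{\left(t \right)} = - \frac{t}{4}$ ($b{\left(t \right)} = \frac{t}{-4} = t \left(- \frac{1}{4}\right) = - \frac{t}{4}$)
$x = - \frac{23}{1496}$ ($x = \frac{\left(- \frac{1}{4}\right) \left(-23\right)}{-374} = \frac{23}{4} \left(- \frac{1}{374}\right) = - \frac{23}{1496} \approx -0.015374$)
$Y{\left(C \right)} = - \frac{23 C}{1496}$
$\sqrt{k + Y{\left(v^{2} \right)}} = \sqrt{-39825 - \frac{23 \cdot 18^{2}}{1496}} = \sqrt{-39825 - \frac{1863}{374}} = \sqrt{- \frac{14896413}{374}} = \frac{3 i \sqrt{619028718}}{374}$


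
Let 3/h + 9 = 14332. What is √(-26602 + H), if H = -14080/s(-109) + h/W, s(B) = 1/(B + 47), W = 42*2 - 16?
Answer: √200715042428494465/486982 ≈ 919.98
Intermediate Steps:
h = 3/14323 (h = 3/(-9 + 14332) = 3/14323 ≈ 0.00020945)
W = 68 (W = 84 - 16 = 68)
s(B) = 1/(47 + B)
H = 850231613443/973964 (H = -14080/(1/(47 - 109)) + (3/14323)/68 = -14080/(1/(-62)) + (3/14323)*(1/68) = -14080/(-1/62) + 3/973964 = -14080*(-62) + 3/973964 = 872960 + 3/973964 = 850231613443/973964 ≈ 8.7296e+5)
√(-26602 + H) = √(-26602 + 850231613443/973964) = √(824322223115/973964) = √200715042428494465/486982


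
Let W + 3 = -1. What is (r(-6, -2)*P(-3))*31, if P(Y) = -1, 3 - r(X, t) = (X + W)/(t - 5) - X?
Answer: 961/7 ≈ 137.29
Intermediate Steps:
W = -4 (W = -3 - 1 = -4)
r(X, t) = 3 + X - (-4 + X)/(-5 + t) (r(X, t) = 3 - ((X - 4)/(t - 5) - X) = 3 - ((-4 + X)/(-5 + t) - X) = 3 - (-X + (-4 + X)/(-5 + t)) = 3 + (X - (-4 + X)/(-5 + t)) = 3 + X - (-4 + X)/(-5 + t))
(r(-6, -2)*P(-3))*31 = (((-11 - 6*(-6) + 3*(-2) - 6*(-2))/(-5 - 2))*(-1))*31 = (((-11 + 36 - 6 + 12)/(-7))*(-1))*31 = (-⅐*31*(-1))*31 = -31/7*(-1)*31 = (31/7)*31 = 961/7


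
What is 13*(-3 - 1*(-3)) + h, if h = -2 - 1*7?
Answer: -9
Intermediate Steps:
h = -9 (h = -2 - 7 = -9)
13*(-3 - 1*(-3)) + h = 13*(-3 - 1*(-3)) - 9 = 13*(-3 + 3) - 9 = 13*0 - 9 = 0 - 9 = -9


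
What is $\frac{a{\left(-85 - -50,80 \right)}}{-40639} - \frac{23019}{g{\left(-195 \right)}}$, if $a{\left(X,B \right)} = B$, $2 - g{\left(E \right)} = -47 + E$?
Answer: $- \frac{935488661}{9915916} \approx -94.342$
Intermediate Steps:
$g{\left(E \right)} = 49 - E$ ($g{\left(E \right)} = 2 - \left(-47 + E\right) = 49 - E$)
$\frac{a{\left(-85 - -50,80 \right)}}{-40639} - \frac{23019}{g{\left(-195 \right)}} = \frac{80}{-40639} - \frac{23019}{49 - -195} = 80 \left(- \frac{1}{40639}\right) - \frac{23019}{49 + 195} = - \frac{80}{40639} - \frac{23019}{244} = - \frac{935488661}{9915916}$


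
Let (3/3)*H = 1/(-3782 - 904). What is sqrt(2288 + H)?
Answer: sqrt(50241262962)/4686 ≈ 47.833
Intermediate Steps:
H = -1/4686 (H = 1/(-3782 - 904) = 1/(-4686) = -1/4686 ≈ -0.00021340)
sqrt(2288 + H) = sqrt(2288 - 1/4686) = sqrt(10721567/4686) = sqrt(50241262962)/4686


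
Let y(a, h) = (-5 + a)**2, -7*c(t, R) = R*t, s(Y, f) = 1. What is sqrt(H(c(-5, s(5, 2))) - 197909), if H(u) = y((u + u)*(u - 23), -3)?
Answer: 2*I*sqrt(117980371)/49 ≈ 443.34*I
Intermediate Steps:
c(t, R) = -R*t/7
H(u) = (-5 + 2*u*(-23 + u))**2 (H(u) = (-5 + (u + u)*(u - 23))**2 = (-5 + (2*u)*(-23 + u))**2 = (-5 + 2*u*(-23 + u))**2)
sqrt(H(c(-5, s(5, 2))) - 197909) = sqrt((-5 + 2*(-1/7*1*(-5))*(-23 - 1/7*1*(-5)))**2 - 197909) = sqrt((-5 + 2*(5/7)*(-23 + 5/7))**2 - 197909) = sqrt((-5 + 2*(5/7)*(-156/7))**2 - 197909) = sqrt((-5 - 1560/49)**2 - 197909) = sqrt((-1805/49)**2 - 197909) = sqrt(3258025/2401 - 197909) = sqrt(-471921484/2401) = 2*I*sqrt(117980371)/49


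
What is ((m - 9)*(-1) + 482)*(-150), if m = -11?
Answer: -75300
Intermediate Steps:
((m - 9)*(-1) + 482)*(-150) = ((-11 - 9)*(-1) + 482)*(-150) = (-20*(-1) + 482)*(-150) = (20 + 482)*(-150) = 502*(-150) = -75300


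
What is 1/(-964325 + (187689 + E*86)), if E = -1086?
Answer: -1/870032 ≈ -1.1494e-6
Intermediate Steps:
1/(-964325 + (187689 + E*86)) = 1/(-964325 + (187689 - 1086*86)) = 1/(-964325 + (187689 - 93396)) = 1/(-964325 + 94293) = 1/(-870032) = -1/870032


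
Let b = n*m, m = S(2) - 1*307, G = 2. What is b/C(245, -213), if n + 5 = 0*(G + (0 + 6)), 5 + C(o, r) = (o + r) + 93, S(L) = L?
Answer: 305/24 ≈ 12.708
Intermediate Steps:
m = -305 (m = 2 - 1*307 = 2 - 307 = -305)
C(o, r) = 88 + o + r (C(o, r) = -5 + ((o + r) + 93) = -5 + (93 + o + r) = 88 + o + r)
n = -5 (n = -5 + 0*(2 + (0 + 6)) = -5 + 0*(2 + 6) = -5 + 0*8 = -5 + 0 = -5)
b = 1525 (b = -5*(-305) = 1525)
b/C(245, -213) = 1525/(88 + 245 - 213) = 1525/120 = 1525*(1/120) = 305/24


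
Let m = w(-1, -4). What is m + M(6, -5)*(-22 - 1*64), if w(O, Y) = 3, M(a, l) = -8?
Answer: 691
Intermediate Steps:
m = 3
m + M(6, -5)*(-22 - 1*64) = 3 - 8*(-22 - 1*64) = 3 - 8*(-22 - 64) = 3 - 8*(-86) = 3 + 688 = 691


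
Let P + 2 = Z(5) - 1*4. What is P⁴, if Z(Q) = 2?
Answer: 256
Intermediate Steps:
P = -4 (P = -2 + (2 - 1*4) = -2 + (2 - 4) = -2 - 2 = -4)
P⁴ = (-4)⁴ = 256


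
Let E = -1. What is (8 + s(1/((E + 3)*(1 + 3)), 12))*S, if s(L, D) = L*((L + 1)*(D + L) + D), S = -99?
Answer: -567963/512 ≈ -1109.3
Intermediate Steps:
s(L, D) = L*(D + (1 + L)*(D + L)) (s(L, D) = L*((1 + L)*(D + L) + D) = L*(D + (1 + L)*(D + L)))
(8 + s(1/((E + 3)*(1 + 3)), 12))*S = (8 + (1/((-1 + 3)*(1 + 3)) + (1/((-1 + 3)*(1 + 3)))² + 2*12 + 12/(((-1 + 3)*(1 + 3))))/(((-1 + 3)*(1 + 3))))*(-99) = (8 + (1/(2*4) + (1/(2*4))² + 24 + 12/((2*4)))/((2*4)))*(-99) = (8 + (1/8 + (1/8)² + 24 + 12/8)/8)*(-99) = (8 + (⅛ + (⅛)² + 24 + 12*(⅛))/8)*(-99) = (8 + (⅛ + 1/64 + 24 + 3/2)/8)*(-99) = (8 + (⅛)*(1641/64))*(-99) = (8 + 1641/512)*(-99) = (5737/512)*(-99) = -567963/512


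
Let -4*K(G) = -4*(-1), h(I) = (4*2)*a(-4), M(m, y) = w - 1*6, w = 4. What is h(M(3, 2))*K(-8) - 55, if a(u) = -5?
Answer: -15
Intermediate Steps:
M(m, y) = -2 (M(m, y) = 4 - 1*6 = 4 - 6 = -2)
h(I) = -40 (h(I) = (4*2)*(-5) = 8*(-5) = -40)
K(G) = -1 (K(G) = -(-1)*(-1) = -1/4*4 = -1)
h(M(3, 2))*K(-8) - 55 = -40*(-1) - 55 = 40 - 55 = -15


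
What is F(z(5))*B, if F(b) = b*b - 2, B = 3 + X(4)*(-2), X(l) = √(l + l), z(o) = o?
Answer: 69 - 92*√2 ≈ -61.108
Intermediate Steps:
X(l) = √2*√l (X(l) = √(2*l) = √2*√l)
B = 3 - 4*√2 (B = 3 + (√2*√4)*(-2) = 3 + (√2*2)*(-2) = 3 + (2*√2)*(-2) = 3 - 4*√2 ≈ -2.6569)
F(b) = -2 + b² (F(b) = b² - 2 = -2 + b²)
F(z(5))*B = (-2 + 5²)*(3 - 4*√2) = (-2 + 25)*(3 - 4*√2) = 23*(3 - 4*√2) = 69 - 92*√2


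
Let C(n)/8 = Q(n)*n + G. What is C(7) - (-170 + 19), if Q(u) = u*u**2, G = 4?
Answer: 19391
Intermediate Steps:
Q(u) = u**3
C(n) = 32 + 8*n**4 (C(n) = 8*(n**3*n + 4) = 8*(n**4 + 4) = 8*(4 + n**4) = 32 + 8*n**4)
C(7) - (-170 + 19) = (32 + 8*7**4) - (-170 + 19) = (32 + 8*2401) - 1*(-151) = (32 + 19208) + 151 = 19240 + 151 = 19391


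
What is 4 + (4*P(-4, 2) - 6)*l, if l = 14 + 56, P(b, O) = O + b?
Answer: -976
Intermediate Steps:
l = 70
4 + (4*P(-4, 2) - 6)*l = 4 + (4*(2 - 4) - 6)*70 = 4 + (4*(-2) - 6)*70 = 4 + (-8 - 6)*70 = 4 - 14*70 = 4 - 980 = -976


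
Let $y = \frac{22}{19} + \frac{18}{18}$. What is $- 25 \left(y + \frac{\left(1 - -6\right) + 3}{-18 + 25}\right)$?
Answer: $- \frac{11925}{133} \approx -89.662$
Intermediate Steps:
$y = \frac{41}{19}$ ($y = 22 \cdot \frac{1}{19} + 18 \cdot \frac{1}{18} = \frac{22}{19} + 1 = \frac{41}{19} \approx 2.1579$)
$- 25 \left(y + \frac{\left(1 - -6\right) + 3}{-18 + 25}\right) = - 25 \left(\frac{41}{19} + \frac{\left(1 - -6\right) + 3}{-18 + 25}\right) = - 25 \left(\frac{41}{19} + \frac{\left(1 + 6\right) + 3}{7}\right) = - 25 \left(\frac{41}{19} + \left(7 + 3\right) \frac{1}{7}\right) = - 25 \left(\frac{41}{19} + 10 \cdot \frac{1}{7}\right) = - 25 \left(\frac{41}{19} + \frac{10}{7}\right) = \left(-25\right) \frac{477}{133} = - \frac{11925}{133}$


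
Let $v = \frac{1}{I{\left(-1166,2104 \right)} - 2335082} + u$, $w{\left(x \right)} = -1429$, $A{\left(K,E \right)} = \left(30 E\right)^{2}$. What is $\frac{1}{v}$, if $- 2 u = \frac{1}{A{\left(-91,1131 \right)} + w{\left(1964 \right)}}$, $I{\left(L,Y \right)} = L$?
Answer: $- \frac{2689590256636808}{1152411595} \approx -2.3339 \cdot 10^{6}$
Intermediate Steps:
$A{\left(K,E \right)} = 900 E^{2}$
$u = - \frac{1}{2302486942}$ ($u = - \frac{1}{2 \left(900 \cdot 1131^{2} - 1429\right)} = - \frac{1}{2 \left(900 \cdot 1279161 - 1429\right)} = - \frac{1}{2 \left(1151244900 - 1429\right)} = - \frac{1}{2 \cdot 1151243471} = \left(- \frac{1}{2}\right) \frac{1}{1151243471} = - \frac{1}{2302486942} \approx -4.3431 \cdot 10^{-10}$)
$v = - \frac{1152411595}{2689590256636808}$ ($v = \frac{1}{-1166 - 2335082} - \frac{1}{2302486942} = \frac{1}{-2336248} - \frac{1}{2302486942} = - \frac{1}{2336248} - \frac{1}{2302486942} = - \frac{1152411595}{2689590256636808} \approx -4.2847 \cdot 10^{-7}$)
$\frac{1}{v} = \frac{1}{- \frac{1152411595}{2689590256636808}} = - \frac{2689590256636808}{1152411595}$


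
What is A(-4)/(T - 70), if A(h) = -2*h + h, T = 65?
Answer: -⅘ ≈ -0.80000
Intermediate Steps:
A(h) = -h
A(-4)/(T - 70) = (-1*(-4))/(65 - 70) = 4/(-5) = -⅕*4 = -⅘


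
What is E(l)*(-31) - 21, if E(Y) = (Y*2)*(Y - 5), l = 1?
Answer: 227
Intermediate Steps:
E(Y) = 2*Y*(-5 + Y) (E(Y) = (2*Y)*(-5 + Y) = 2*Y*(-5 + Y))
E(l)*(-31) - 21 = (2*1*(-5 + 1))*(-31) - 21 = (2*1*(-4))*(-31) - 21 = -8*(-31) - 21 = 248 - 21 = 227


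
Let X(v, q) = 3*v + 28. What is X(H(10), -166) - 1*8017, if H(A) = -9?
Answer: -8016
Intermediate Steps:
X(v, q) = 28 + 3*v
X(H(10), -166) - 1*8017 = (28 + 3*(-9)) - 1*8017 = (28 - 27) - 8017 = 1 - 8017 = -8016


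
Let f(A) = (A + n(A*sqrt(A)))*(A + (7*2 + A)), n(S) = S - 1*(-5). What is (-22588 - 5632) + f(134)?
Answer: 10978 + 37788*sqrt(134) ≈ 4.4841e+5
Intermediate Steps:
n(S) = 5 + S (n(S) = S + 5 = 5 + S)
f(A) = (14 + 2*A)*(5 + A + A**(3/2)) (f(A) = (A + (5 + A*sqrt(A)))*(A + (7*2 + A)) = (A + (5 + A**(3/2)))*(A + (14 + A)) = (5 + A + A**(3/2))*(14 + 2*A) = (14 + 2*A)*(5 + A + A**(3/2)))
(-22588 - 5632) + f(134) = (-22588 - 5632) + (70 + 2*134**2 + 2*134**(5/2) + 14*134**(3/2) + 24*134) = -28220 + (70 + 2*17956 + 2*(17956*sqrt(134)) + 14*(134*sqrt(134)) + 3216) = -28220 + (70 + 35912 + 35912*sqrt(134) + 1876*sqrt(134) + 3216) = -28220 + (39198 + 37788*sqrt(134)) = 10978 + 37788*sqrt(134)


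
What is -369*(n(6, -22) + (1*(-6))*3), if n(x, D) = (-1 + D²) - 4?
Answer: -170109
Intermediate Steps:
n(x, D) = -5 + D²
-369*(n(6, -22) + (1*(-6))*3) = -369*((-5 + (-22)²) + (1*(-6))*3) = -369*((-5 + 484) - 6*3) = -369*(479 - 18) = -369*461 = -170109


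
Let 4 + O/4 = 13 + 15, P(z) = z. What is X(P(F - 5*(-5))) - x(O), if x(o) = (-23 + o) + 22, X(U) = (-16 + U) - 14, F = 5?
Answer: -95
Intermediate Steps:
O = 96 (O = -16 + 4*(13 + 15) = -16 + 4*28 = -16 + 112 = 96)
X(U) = -30 + U
x(o) = -1 + o
X(P(F - 5*(-5))) - x(O) = (-30 + (5 - 5*(-5))) - (-1 + 96) = (-30 + (5 + 25)) - 1*95 = (-30 + 30) - 95 = 0 - 95 = -95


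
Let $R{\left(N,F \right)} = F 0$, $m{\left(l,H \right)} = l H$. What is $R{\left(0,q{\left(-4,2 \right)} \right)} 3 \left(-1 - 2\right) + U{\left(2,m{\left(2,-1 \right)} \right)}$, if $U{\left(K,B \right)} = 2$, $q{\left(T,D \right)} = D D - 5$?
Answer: $2$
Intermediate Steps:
$m{\left(l,H \right)} = H l$
$q{\left(T,D \right)} = -5 + D^{2}$ ($q{\left(T,D \right)} = D^{2} - 5 = -5 + D^{2}$)
$R{\left(N,F \right)} = 0$
$R{\left(0,q{\left(-4,2 \right)} \right)} 3 \left(-1 - 2\right) + U{\left(2,m{\left(2,-1 \right)} \right)} = 0 \cdot 3 \left(-1 - 2\right) + 2 = 0 \cdot 3 \left(-3\right) + 2 = 0 \left(-9\right) + 2 = 0 + 2 = 2$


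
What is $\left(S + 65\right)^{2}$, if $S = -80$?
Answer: $225$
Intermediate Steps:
$\left(S + 65\right)^{2} = \left(-80 + 65\right)^{2} = \left(-15\right)^{2} = 225$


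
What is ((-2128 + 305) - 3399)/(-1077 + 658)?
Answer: 5222/419 ≈ 12.463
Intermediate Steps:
((-2128 + 305) - 3399)/(-1077 + 658) = (-1823 - 3399)/(-419) = -5222*(-1/419) = 5222/419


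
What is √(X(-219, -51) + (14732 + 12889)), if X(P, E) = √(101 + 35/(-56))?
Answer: √(110484 + √1606)/2 ≈ 166.23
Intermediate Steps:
X(P, E) = √1606/4 (X(P, E) = √(101 + 35*(-1/56)) = √(101 - 5/8) = √(803/8) = √1606/4)
√(X(-219, -51) + (14732 + 12889)) = √(√1606/4 + (14732 + 12889)) = √(√1606/4 + 27621) = √(27621 + √1606/4)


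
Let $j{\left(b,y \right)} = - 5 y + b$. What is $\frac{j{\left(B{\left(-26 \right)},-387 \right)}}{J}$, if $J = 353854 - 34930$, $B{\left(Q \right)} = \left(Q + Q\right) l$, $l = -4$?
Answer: $\frac{2143}{318924} \approx 0.0067195$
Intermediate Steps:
$B{\left(Q \right)} = - 8 Q$ ($B{\left(Q \right)} = \left(Q + Q\right) \left(-4\right) = 2 Q \left(-4\right) = - 8 Q$)
$j{\left(b,y \right)} = b - 5 y$
$J = 318924$
$\frac{j{\left(B{\left(-26 \right)},-387 \right)}}{J} = \frac{\left(-8\right) \left(-26\right) - -1935}{318924} = \left(208 + 1935\right) \frac{1}{318924} = 2143 \cdot \frac{1}{318924} = \frac{2143}{318924}$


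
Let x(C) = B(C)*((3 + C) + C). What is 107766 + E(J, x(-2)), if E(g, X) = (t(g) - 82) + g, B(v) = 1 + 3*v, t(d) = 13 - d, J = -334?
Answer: 107697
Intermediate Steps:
x(C) = (1 + 3*C)*(3 + 2*C) (x(C) = (1 + 3*C)*((3 + C) + C) = (1 + 3*C)*(3 + 2*C))
E(g, X) = -69 (E(g, X) = ((13 - g) - 82) + g = (-69 - g) + g = -69)
107766 + E(J, x(-2)) = 107766 - 69 = 107697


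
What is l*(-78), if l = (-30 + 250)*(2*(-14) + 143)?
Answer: -1973400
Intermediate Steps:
l = 25300 (l = 220*(-28 + 143) = 220*115 = 25300)
l*(-78) = 25300*(-78) = -1973400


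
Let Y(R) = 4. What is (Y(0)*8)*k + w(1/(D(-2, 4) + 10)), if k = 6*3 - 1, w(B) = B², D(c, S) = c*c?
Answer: 106625/196 ≈ 544.00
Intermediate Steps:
D(c, S) = c²
k = 17 (k = 18 - 1 = 17)
(Y(0)*8)*k + w(1/(D(-2, 4) + 10)) = (4*8)*17 + (1/((-2)² + 10))² = 32*17 + (1/(4 + 10))² = 544 + (1/14)² = 544 + 1/196 = 106625/196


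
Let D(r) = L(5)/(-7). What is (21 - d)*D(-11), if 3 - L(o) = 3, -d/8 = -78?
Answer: 0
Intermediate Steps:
d = 624 (d = -8*(-78) = 624)
L(o) = 0 (L(o) = 3 - 1*3 = 3 - 3 = 0)
D(r) = 0 (D(r) = 0/(-7) = 0*(-⅐) = 0)
(21 - d)*D(-11) = (21 - 1*624)*0 = (21 - 624)*0 = -603*0 = 0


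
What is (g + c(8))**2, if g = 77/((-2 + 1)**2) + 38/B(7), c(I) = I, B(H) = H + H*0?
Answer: 400689/49 ≈ 8177.3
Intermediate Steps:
B(H) = H (B(H) = H + 0 = H)
g = 577/7 (g = 77/((-2 + 1)**2) + 38/7 = 77/((-1)**2) + 38*(1/7) = 77/1 + 38/7 = 77*1 + 38/7 = 77 + 38/7 = 577/7 ≈ 82.429)
(g + c(8))**2 = (577/7 + 8)**2 = (633/7)**2 = 400689/49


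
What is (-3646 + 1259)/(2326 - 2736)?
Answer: 2387/410 ≈ 5.8220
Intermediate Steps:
(-3646 + 1259)/(2326 - 2736) = -2387/(-410) = -2387*(-1/410) = 2387/410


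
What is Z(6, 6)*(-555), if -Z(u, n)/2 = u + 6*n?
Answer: 46620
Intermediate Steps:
Z(u, n) = -12*n - 2*u (Z(u, n) = -2*(u + 6*n) = -12*n - 2*u)
Z(6, 6)*(-555) = (-12*6 - 2*6)*(-555) = (-72 - 12)*(-555) = -84*(-555) = 46620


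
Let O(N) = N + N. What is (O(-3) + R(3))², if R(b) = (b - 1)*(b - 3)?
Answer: 36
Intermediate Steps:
R(b) = (-1 + b)*(-3 + b)
O(N) = 2*N
(O(-3) + R(3))² = (2*(-3) + (3 + 3² - 4*3))² = (-6 + (3 + 9 - 12))² = (-6 + 0)² = (-6)² = 36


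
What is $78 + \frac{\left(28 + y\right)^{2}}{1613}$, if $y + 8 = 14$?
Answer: $\frac{126970}{1613} \approx 78.717$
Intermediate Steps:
$y = 6$ ($y = -8 + 14 = 6$)
$78 + \frac{\left(28 + y\right)^{2}}{1613} = 78 + \frac{\left(28 + 6\right)^{2}}{1613} = 78 + 34^{2} \cdot \frac{1}{1613} = 78 + 1156 \cdot \frac{1}{1613} = 78 + \frac{1156}{1613} = \frac{126970}{1613}$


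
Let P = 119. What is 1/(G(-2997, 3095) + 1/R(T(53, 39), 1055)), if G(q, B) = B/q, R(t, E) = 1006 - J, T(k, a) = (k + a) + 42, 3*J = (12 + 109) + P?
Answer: -2775222/2862973 ≈ -0.96935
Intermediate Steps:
J = 80 (J = ((12 + 109) + 119)/3 = (121 + 119)/3 = (⅓)*240 = 80)
T(k, a) = 42 + a + k (T(k, a) = (a + k) + 42 = 42 + a + k)
R(t, E) = 926 (R(t, E) = 1006 - 1*80 = 1006 - 80 = 926)
1/(G(-2997, 3095) + 1/R(T(53, 39), 1055)) = 1/(3095/(-2997) + 1/926) = 1/(3095*(-1/2997) + 1/926) = 1/(-3095/2997 + 1/926) = 1/(-2862973/2775222) = -2775222/2862973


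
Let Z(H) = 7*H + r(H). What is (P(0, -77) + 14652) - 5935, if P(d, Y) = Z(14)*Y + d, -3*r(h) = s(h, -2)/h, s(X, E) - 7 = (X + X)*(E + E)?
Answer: 1957/2 ≈ 978.50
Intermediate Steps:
s(X, E) = 7 + 4*E*X (s(X, E) = 7 + (X + X)*(E + E) = 7 + (2*X)*(2*E) = 7 + 4*E*X)
r(h) = -(7 - 8*h)/(3*h) (r(h) = -(7 + 4*(-2)*h)/(3*h) = -(7 - 8*h)/(3*h))
Z(H) = 7*H + (-7 + 8*H)/(3*H)
P(d, Y) = d + 201*Y/2 (P(d, Y) = (8/3 + 7*14 - 7/3/14)*Y + d = (8/3 + 98 - 7/3*1/14)*Y + d = (8/3 + 98 - ⅙)*Y + d = 201*Y/2 + d = d + 201*Y/2)
(P(0, -77) + 14652) - 5935 = ((0 + (201/2)*(-77)) + 14652) - 5935 = ((0 - 15477/2) + 14652) - 5935 = (-15477/2 + 14652) - 5935 = 13827/2 - 5935 = 1957/2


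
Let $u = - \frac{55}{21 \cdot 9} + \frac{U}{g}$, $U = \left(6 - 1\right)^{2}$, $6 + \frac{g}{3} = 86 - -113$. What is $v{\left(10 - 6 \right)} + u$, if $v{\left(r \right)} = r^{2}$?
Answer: $\frac{574592}{36477} \approx 15.752$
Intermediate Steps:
$g = 579$ ($g = -18 + 3 \left(86 - -113\right) = -18 + 3 \left(86 + 113\right) = -18 + 3 \cdot 199 = -18 + 597 = 579$)
$U = 25$ ($U = 5^{2} = 25$)
$u = - \frac{9040}{36477}$ ($u = - \frac{55}{21 \cdot 9} + \frac{25}{579} = - \frac{55}{189} + 25 \cdot \frac{1}{579} = \left(-55\right) \frac{1}{189} + \frac{25}{579} = - \frac{55}{189} + \frac{25}{579} = - \frac{9040}{36477} \approx -0.24783$)
$v{\left(10 - 6 \right)} + u = \left(10 - 6\right)^{2} - \frac{9040}{36477} = 4^{2} - \frac{9040}{36477} = 16 - \frac{9040}{36477} = \frac{574592}{36477}$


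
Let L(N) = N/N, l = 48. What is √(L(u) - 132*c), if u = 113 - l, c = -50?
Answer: √6601 ≈ 81.247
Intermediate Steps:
u = 65 (u = 113 - 1*48 = 113 - 48 = 65)
L(N) = 1
√(L(u) - 132*c) = √(1 - 132*(-50)) = √(1 + 6600) = √6601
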